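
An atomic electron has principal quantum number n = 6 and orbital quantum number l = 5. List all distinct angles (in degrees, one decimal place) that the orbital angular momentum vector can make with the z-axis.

|L| = ℏ√(l(l+1)) = √30 ℏ.
cos θ = m_l/√30 for each m_l ∈ {-5, -4, -3, -2, -1, 0, 1, 2, 3, 4, 5}.

θ ∈ {24.1°, 43.1°, 56.8°, 68.6°, 79.5°, 90.0°, 100.5°, 111.4°, 123.2°, 136.9°, 155.9°}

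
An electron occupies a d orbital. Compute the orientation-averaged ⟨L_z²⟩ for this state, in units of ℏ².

For a d orbital, l = 2.
m_l runs from −2 to 2, i.e. {-2, -1, 0, 1, 2}.
Average of L_z² over 5 states: 10/5 ℏ² = 2 ℏ².

⟨L_z²⟩ = 2 ℏ²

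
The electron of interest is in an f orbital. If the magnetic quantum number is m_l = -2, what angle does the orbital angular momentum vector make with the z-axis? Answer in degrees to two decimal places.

θ ≈ 125.26°

An f state has l = 3.
|L| = √(l(l+1)) ℏ = 2√3 ℏ.
L_z = m_l ℏ = −2ℏ.
cos θ = L_z/|L| = -2/√12, so θ ≈ 125.26°.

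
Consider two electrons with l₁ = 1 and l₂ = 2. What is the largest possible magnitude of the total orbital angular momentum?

|L_tot|_max = 2√3 ℏ ≈ 3.464ℏ

L runs from |1 − 2| = 1 to 1 + 2 = 3.
Allowed values: L = 1, 2, 3.
The largest magnitude corresponds to L = 3: |L_tot| = ℏ√(3·4) = 2√3 ℏ.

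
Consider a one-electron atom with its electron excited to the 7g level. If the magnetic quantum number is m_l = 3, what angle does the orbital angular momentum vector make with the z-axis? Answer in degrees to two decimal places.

θ ≈ 47.87°

The 7g level has l = 4.
|L|² = l(l+1)ℏ² = 20ℏ², so |L| = 2√5 ℏ.
L_z = m_l ℏ = 3ℏ.
cos θ = L_z/|L| = 3/√20, so θ ≈ 47.87°.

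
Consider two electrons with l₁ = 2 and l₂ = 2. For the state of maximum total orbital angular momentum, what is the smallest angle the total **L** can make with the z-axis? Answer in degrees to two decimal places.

θ_min ≈ 26.57°

The total orbital quantum number L ranges from |l₁ − l₂| to l₁ + l₂ in integer steps.
L ∈ {0, 1, 2, 3, 4}.
The maximum is L = 4, with |L_tot| = ℏ√(4·5) = 2√5 ℏ.
The minimum angle with z is arccos(4/√20) ≈ 26.57°.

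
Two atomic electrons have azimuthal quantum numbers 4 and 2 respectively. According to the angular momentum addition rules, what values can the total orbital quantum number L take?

Angular momentum addition gives L = |l₁ − l₂|, …, l₁ + l₂.
L ∈ {2, 3, 4, 5, 6}.

L = 2, 3, 4, 5, 6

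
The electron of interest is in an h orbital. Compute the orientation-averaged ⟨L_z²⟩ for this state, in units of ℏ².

⟨L_z²⟩ = 10 ℏ²

An h state has l = 5.
m_l ∈ {-5, -4, -3, -2, -1, 0, 1, 2, 3, 4, 5}.
⟨L_z²⟩ = ℏ²·(Σ m_l²)/(2l+1) = ℏ²·110/11 = 10ℏ².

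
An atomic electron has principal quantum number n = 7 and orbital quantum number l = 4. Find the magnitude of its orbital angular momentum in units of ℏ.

|L| = 2√5 ℏ ≈ 4.472ℏ

|L| = ℏ√(l(l+1)) = ℏ√(4·5) = 2√5 ℏ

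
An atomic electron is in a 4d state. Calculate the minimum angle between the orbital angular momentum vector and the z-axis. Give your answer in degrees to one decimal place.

The 4d subshell has l = 2.
|L| = √(l(l+1)) ℏ = √6 ℏ.
The smallest angle corresponds to the largest L_z, i.e. m_l = l = 2, giving L_z = 2ℏ.
cos θ_min = 2/√6, so θ_min ≈ 35.3°.

θ_min ≈ 35.3°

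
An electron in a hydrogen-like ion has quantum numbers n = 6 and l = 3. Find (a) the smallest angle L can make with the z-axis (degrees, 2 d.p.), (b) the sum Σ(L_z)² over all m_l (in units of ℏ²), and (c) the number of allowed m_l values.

θ_min ≈ 30.00°; Σ(L_z)² = 28 ℏ²; 7 values

cos θ_min = 3/√12, so θ_min ≈ 30.00°.
Σ m_l² = 28, so Σ(L_z)² = 28 ℏ².
There are 2l+1 = 7 values of m_l.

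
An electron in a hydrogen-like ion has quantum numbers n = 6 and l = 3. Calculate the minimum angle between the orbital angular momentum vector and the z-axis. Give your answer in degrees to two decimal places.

θ_min ≈ 30.00°

|L| = √(l(l+1)) ℏ = 2√3 ℏ.
The smallest angle corresponds to the largest L_z, i.e. m_l = l = 3, giving L_z = 3ℏ.
cos θ_min = 3/√12, so θ_min ≈ 30.00°.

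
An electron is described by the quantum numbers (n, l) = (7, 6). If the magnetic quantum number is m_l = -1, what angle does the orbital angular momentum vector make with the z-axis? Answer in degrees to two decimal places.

|L| = ℏ√(l(l+1)) = √42 ℏ.
L_z = m_l ℏ = −1ℏ.
cos θ = L_z/|L| = -1/√42, so θ ≈ 98.88°.

θ ≈ 98.88°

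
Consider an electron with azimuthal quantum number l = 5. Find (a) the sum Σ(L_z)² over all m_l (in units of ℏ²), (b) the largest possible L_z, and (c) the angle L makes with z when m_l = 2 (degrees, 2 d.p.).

Σ(L_z)² = 110 ℏ²; L_z,max = 5ℏ; θ(m_l=2) ≈ 68.58°

Σ m_l² = 110, so Σ(L_z)² = 110 ℏ².
L_z,max = lℏ = 5ℏ.
For m_l = 2: cos θ = 2/√30, θ ≈ 68.58°.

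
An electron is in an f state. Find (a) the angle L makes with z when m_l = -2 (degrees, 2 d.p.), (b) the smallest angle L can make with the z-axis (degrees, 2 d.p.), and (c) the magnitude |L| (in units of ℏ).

For an f orbital, l = 3.
For m_l = -2: cos θ = -2/√12, θ ≈ 125.26°.
cos θ_min = 3/√12, so θ_min ≈ 30.00°.
|L| = ℏ√(3·4) = 2√3 ℏ ≈ 3.464ℏ.

θ(m_l=-2) ≈ 125.26°; θ_min ≈ 30.00°; |L| = 2√3 ℏ ≈ 3.464ℏ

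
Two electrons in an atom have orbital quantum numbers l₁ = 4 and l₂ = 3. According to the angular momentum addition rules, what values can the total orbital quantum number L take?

The total orbital quantum number L ranges from |l₁ − l₂| to l₁ + l₂ in integer steps.
L ∈ {1, 2, 3, 4, 5, 6, 7}.

L = 1, 2, 3, 4, 5, 6, 7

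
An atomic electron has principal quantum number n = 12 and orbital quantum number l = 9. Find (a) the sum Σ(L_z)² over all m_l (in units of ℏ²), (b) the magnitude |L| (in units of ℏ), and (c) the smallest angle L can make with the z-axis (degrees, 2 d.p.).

Σ(L_z)² = 570 ℏ²; |L| = 3√10 ℏ ≈ 9.487ℏ; θ_min ≈ 18.43°

Σ m_l² = 570, so Σ(L_z)² = 570 ℏ².
|L| = ℏ√(9·10) = 3√10 ℏ ≈ 9.487ℏ.
cos θ_min = 9/√90, so θ_min ≈ 18.43°.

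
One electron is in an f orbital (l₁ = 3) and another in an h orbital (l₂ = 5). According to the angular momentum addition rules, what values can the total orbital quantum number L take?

L = 2, 3, 4, 5, 6, 7, 8

Angular momentum addition gives L = |l₁ − l₂|, …, l₁ + l₂.
L ∈ {2, 3, 4, 5, 6, 7, 8}.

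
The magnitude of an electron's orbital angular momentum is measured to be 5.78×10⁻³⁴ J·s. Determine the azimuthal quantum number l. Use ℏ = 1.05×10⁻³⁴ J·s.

l = 5

In units of ℏ, |L| ≈ 5.505.
l(l+1) ≈ 5.505² ≈ 30.30, so l = 5.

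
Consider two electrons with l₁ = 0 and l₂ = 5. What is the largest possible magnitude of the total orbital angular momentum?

L runs from |0 − 5| = 5 to 0 + 5 = 5.
Allowed values: L = 5.
The largest magnitude corresponds to L = 5: |L_tot| = ℏ√(5·6) = √30 ℏ.

|L_tot|_max = √30 ℏ ≈ 5.477ℏ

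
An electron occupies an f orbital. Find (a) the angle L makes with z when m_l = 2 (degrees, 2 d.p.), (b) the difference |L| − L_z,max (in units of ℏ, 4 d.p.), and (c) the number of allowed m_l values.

θ(m_l=2) ≈ 54.74°; |L|−L_z,max ≈ 0.4641ℏ; 7 values

An f state has l = 3.
For m_l = 2: cos θ = 2/√12, θ ≈ 54.74°.
|L| − L_z,max = (2√3 − 3)ℏ ≈ 0.4641ℏ.
There are 2l+1 = 7 values of m_l.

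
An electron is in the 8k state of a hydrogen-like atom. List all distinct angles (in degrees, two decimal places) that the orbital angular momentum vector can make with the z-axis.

θ ∈ {20.70°, 36.70°, 48.08°, 57.69°, 66.37°, 74.50°, 82.32°, 90.00°, 97.68°, 105.50°, 113.63°, 122.31°, 131.92°, 143.30°, 159.30°}

8k means n = 8, l = 7.
|L|² = l(l+1)ℏ² = 56ℏ², so |L| = 2√14 ℏ.
cos θ = m_l/√56 for each m_l ∈ {-7, -6, -5, -4, -3, -2, -1, 0, 1, 2, 3, 4, 5, 6, 7}.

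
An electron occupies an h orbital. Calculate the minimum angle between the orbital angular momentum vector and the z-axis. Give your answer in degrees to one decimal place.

θ_min ≈ 24.1°

The letter h corresponds to l = 5.
|L|² = l(l+1)ℏ² = 30ℏ², so |L| = √30 ℏ.
The smallest angle corresponds to the largest L_z, i.e. m_l = l = 5, giving L_z = 5ℏ.
cos θ_min = 5/√30, so θ_min ≈ 24.1°.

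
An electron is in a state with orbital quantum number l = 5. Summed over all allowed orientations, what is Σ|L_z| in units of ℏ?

Σ|L_z| = 30 ℏ

The allowed m_l values are -5, -4, -3, -2, -1, 0, 1, 2, 3, 4, 5.
Σ|m_l| = l(l+1) = 30.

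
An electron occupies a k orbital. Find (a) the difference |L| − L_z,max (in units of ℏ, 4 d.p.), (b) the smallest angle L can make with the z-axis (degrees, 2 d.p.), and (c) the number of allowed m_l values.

The letter k corresponds to l = 7.
|L| − L_z,max = (2√14 − 7)ℏ ≈ 0.4833ℏ.
cos θ_min = 7/√56, so θ_min ≈ 20.70°.
There are 2l+1 = 15 values of m_l.

|L|−L_z,max ≈ 0.4833ℏ; θ_min ≈ 20.70°; 15 values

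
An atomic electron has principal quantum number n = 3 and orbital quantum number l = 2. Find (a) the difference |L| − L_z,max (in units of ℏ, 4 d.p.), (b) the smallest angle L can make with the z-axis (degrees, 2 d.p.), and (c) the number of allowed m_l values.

|L| − L_z,max = (√6 − 2)ℏ ≈ 0.4495ℏ.
cos θ_min = 2/√6, so θ_min ≈ 35.26°.
There are 2l+1 = 5 values of m_l.

|L|−L_z,max ≈ 0.4495ℏ; θ_min ≈ 35.26°; 5 values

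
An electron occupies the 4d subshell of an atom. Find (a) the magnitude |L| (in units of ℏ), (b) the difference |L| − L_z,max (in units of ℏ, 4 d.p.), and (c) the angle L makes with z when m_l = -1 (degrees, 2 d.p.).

|L| = √6 ℏ ≈ 2.449ℏ; |L|−L_z,max ≈ 0.4495ℏ; θ(m_l=-1) ≈ 114.09°

For 4d, l = 2.
|L| = ℏ√(2·3) = √6 ℏ ≈ 2.449ℏ.
|L| − L_z,max = (√6 − 2)ℏ ≈ 0.4495ℏ.
For m_l = -1: cos θ = -1/√6, θ ≈ 114.09°.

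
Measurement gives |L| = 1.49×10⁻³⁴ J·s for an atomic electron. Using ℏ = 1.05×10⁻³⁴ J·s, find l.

Dividing by ℏ: |L|/ℏ ≈ 1.419.
Set l(l+1) = 2.01; the integer solution is l = 1.

l = 1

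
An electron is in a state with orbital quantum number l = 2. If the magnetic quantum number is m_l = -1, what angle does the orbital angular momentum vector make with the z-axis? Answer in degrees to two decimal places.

θ ≈ 114.09°

|L| = ℏ√(l(l+1)) = √6 ℏ.
L_z = m_l ℏ = −1ℏ.
cos θ = L_z/|L| = -1/√6, so θ ≈ 114.09°.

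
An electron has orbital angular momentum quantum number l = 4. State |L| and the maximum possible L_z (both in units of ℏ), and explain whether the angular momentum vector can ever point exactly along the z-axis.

|L| = 2√5 ℏ ≈ 4.4721ℏ, while L_z,max = lℏ = 4ℏ.
Since |L| > L_z,max, the vector can never point exactly along z; the closest it comes is θ_min = arccos(4/√20) ≈ 26.6°.

No: L_z,max = 4ℏ < |L| = 2√5 ℏ ≈ 4.472ℏ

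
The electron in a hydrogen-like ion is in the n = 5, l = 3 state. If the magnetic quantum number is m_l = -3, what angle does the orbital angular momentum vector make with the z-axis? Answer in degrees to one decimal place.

|L| = ℏ√(l(l+1)) = 2√3 ℏ.
L_z = m_l ℏ = −3ℏ.
cos θ = L_z/|L| = -3/√12, so θ ≈ 150.0°.

θ ≈ 150.0°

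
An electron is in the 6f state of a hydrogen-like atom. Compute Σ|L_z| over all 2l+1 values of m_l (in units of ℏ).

Σ|L_z| = 12 ℏ

For 6f, l = 3.
The allowed m_l values are -3, -2, -1, 0, 1, 2, 3.
Σ|m_l| = l(l+1) = 12.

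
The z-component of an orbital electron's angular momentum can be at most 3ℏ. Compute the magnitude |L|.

L_z,max = lℏ, so l = 3.
|L| = ℏ√(l(l+1)) = 2√3 ℏ.

|L| = 2√3 ℏ ≈ 3.464ℏ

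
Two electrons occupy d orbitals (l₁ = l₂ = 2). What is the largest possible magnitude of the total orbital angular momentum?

|L_tot|_max = 2√5 ℏ ≈ 4.472ℏ

The total orbital quantum number L ranges from |l₁ − l₂| to l₁ + l₂ in integer steps.
Allowed values: L = 0, 1, 2, 3, 4.
The largest magnitude corresponds to L = 4: |L_tot| = ℏ√(4·5) = 2√5 ℏ.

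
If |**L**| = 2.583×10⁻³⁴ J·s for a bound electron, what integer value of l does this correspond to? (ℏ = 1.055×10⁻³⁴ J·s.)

l = 2

In units of ℏ, |L| ≈ 2.448.
Set l(l+1) = 5.99; the integer solution is l = 2.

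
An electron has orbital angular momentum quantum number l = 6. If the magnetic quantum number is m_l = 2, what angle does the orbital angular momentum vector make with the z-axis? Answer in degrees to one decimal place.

|L|² = l(l+1)ℏ² = 42ℏ², so |L| = √42 ℏ.
L_z = m_l ℏ = 2ℏ.
cos θ = L_z/|L| = 2/√42, so θ ≈ 72.0°.

θ ≈ 72.0°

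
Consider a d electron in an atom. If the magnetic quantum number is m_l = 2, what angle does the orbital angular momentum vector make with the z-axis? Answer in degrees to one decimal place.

θ ≈ 35.3°

For a d orbital, l = 2.
|L| = √(l(l+1)) ℏ = √6 ℏ.
L_z = m_l ℏ = 2ℏ.
cos θ = L_z/|L| = 2/√6, so θ ≈ 35.3°.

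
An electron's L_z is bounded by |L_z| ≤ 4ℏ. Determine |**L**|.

|L| = 2√5 ℏ ≈ 4.472ℏ

The maximum L_z equals lℏ, giving l = 4.
|L| = √(l(l+1)) ℏ = 2√5 ℏ.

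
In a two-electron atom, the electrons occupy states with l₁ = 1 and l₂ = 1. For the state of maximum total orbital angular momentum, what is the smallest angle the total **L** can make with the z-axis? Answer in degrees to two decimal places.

L runs from |1 − 1| = 0 to 1 + 1 = 2.
So L can be 0, 1, 2.
The maximum is L = 2, with |L_tot| = ℏ√(2·3) = √6 ℏ.
The minimum angle with z is arccos(2/√6) ≈ 35.26°.

θ_min ≈ 35.26°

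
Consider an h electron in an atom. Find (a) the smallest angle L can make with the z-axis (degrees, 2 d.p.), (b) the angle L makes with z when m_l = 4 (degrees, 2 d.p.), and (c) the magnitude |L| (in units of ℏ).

An h state has l = 5.
cos θ_min = 5/√30, so θ_min ≈ 24.09°.
For m_l = 4: cos θ = 4/√30, θ ≈ 43.09°.
|L| = ℏ√(5·6) = √30 ℏ ≈ 5.477ℏ.

θ_min ≈ 24.09°; θ(m_l=4) ≈ 43.09°; |L| = √30 ℏ ≈ 5.477ℏ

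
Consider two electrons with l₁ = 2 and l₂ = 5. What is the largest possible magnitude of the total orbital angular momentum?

Angular momentum addition gives L = |l₁ − l₂|, …, l₁ + l₂.
L ∈ {3, 4, 5, 6, 7}.
The largest magnitude corresponds to L = 7: |L_tot| = ℏ√(7·8) = 2√14 ℏ.

|L_tot|_max = 2√14 ℏ ≈ 7.483ℏ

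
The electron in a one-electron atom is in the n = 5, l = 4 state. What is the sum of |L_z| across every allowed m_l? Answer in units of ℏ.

Σ|L_z| = 20 ℏ

The allowed m_l values are -4, -3, -2, -1, 0, 1, 2, 3, 4.
Σ|m_l| = 2(1+2+…+4) = 20.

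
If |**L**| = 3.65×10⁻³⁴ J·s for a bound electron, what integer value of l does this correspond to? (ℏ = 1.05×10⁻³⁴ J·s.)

Dividing by ℏ: |L|/ℏ ≈ 3.476.
(|L|/ℏ)² = l(l+1) ≈ 12.08 ⇒ l = 3.

l = 3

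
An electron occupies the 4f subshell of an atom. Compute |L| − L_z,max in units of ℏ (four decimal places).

|L| − L_z,max ≈ 0.4641ℏ

The 4f subshell has l = 3.
|L| = 2√3 ℏ ≈ 3.4641ℏ, while L_z,max = lℏ = 3ℏ.
The difference is (2√3 − 3)ℏ ≈ 0.4641ℏ.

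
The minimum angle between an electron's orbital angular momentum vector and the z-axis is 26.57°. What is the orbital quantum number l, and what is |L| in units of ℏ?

cos θ_min = l/√(l(l+1)) = √(l/(l+1)), so l/(l+1) = cos²(26.57°) = 0.7999.
Solving: l = 4.
Then |L| = ℏ√(4·5) = 2√5 ℏ.

l = 4, |L| = 2√5 ℏ ≈ 4.472ℏ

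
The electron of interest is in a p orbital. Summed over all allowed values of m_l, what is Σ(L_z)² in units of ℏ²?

P corresponds to l = 1.
m_l runs from −1 to 1, i.e. {-1, 0, 1}.
Summing m² from −1 to 1: Σ m_l² = 2.

Σ(L_z)² = 2 ℏ²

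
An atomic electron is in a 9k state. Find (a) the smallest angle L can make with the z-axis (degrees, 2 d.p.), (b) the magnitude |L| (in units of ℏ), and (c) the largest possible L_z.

9k means n = 9, l = 7.
cos θ_min = 7/√56, so θ_min ≈ 20.70°.
|L| = ℏ√(7·8) = 2√14 ℏ ≈ 7.483ℏ.
L_z,max = lℏ = 7ℏ.

θ_min ≈ 20.70°; |L| = 2√14 ℏ ≈ 7.483ℏ; L_z,max = 7ℏ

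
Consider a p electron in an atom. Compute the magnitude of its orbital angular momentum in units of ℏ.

|L| = √2 ℏ ≈ 1.414ℏ

For a p orbital, l = 1.
|L| = ℏ√(l(l+1)) = ℏ√(1·2) = √2 ℏ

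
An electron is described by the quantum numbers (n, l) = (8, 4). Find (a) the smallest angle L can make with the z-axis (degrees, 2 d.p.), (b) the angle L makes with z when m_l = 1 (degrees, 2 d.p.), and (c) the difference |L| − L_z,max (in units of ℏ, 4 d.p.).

cos θ_min = 4/√20, so θ_min ≈ 26.57°.
For m_l = 1: cos θ = 1/√20, θ ≈ 77.08°.
|L| − L_z,max = (2√5 − 4)ℏ ≈ 0.4721ℏ.

θ_min ≈ 26.57°; θ(m_l=1) ≈ 77.08°; |L|−L_z,max ≈ 0.4721ℏ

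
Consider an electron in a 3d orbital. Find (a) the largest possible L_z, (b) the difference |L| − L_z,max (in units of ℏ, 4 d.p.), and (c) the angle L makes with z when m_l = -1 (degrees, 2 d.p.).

The 3d subshell has l = 2.
L_z,max = lℏ = 2ℏ.
|L| − L_z,max = (√6 − 2)ℏ ≈ 0.4495ℏ.
For m_l = -1: cos θ = -1/√6, θ ≈ 114.09°.

L_z,max = 2ℏ; |L|−L_z,max ≈ 0.4495ℏ; θ(m_l=-1) ≈ 114.09°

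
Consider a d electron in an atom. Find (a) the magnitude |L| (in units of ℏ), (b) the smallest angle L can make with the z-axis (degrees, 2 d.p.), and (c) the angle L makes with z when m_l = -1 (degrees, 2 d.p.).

|L| = √6 ℏ ≈ 2.449ℏ; θ_min ≈ 35.26°; θ(m_l=-1) ≈ 114.09°

For a d orbital, l = 2.
|L| = ℏ√(2·3) = √6 ℏ ≈ 2.449ℏ.
cos θ_min = 2/√6, so θ_min ≈ 35.26°.
For m_l = -1: cos θ = -1/√6, θ ≈ 114.09°.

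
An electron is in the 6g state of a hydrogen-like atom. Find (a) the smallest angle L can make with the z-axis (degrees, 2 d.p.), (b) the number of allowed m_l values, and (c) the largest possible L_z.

6g means n = 6, l = 4.
cos θ_min = 4/√20, so θ_min ≈ 26.57°.
There are 2l+1 = 9 values of m_l.
L_z,max = lℏ = 4ℏ.

θ_min ≈ 26.57°; 9 values; L_z,max = 4ℏ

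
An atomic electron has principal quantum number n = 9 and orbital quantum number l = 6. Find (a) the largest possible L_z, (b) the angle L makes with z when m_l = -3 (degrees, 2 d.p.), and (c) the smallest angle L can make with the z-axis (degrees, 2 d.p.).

L_z,max = lℏ = 6ℏ.
For m_l = -3: cos θ = -3/√42, θ ≈ 117.58°.
cos θ_min = 6/√42, so θ_min ≈ 22.21°.

L_z,max = 6ℏ; θ(m_l=-3) ≈ 117.58°; θ_min ≈ 22.21°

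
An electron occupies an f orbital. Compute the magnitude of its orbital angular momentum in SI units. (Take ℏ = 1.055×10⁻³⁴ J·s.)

|L| = 3.655×10⁻³⁴ J·s

The letter f corresponds to l = 3.
|L| = ℏ√(l(l+1)) = ℏ√(3·4) = 2√3 ℏ
Numerically, |L| = 3.464 × (1.055×10⁻³⁴ J·s) = 3.655×10⁻³⁴ J·s.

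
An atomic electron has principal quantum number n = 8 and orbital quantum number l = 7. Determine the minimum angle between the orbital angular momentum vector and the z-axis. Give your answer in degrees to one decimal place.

|L| = ℏ√(l(l+1)) = 2√14 ℏ.
The smallest angle corresponds to the largest L_z, i.e. m_l = l = 7, giving L_z = 7ℏ.
cos θ_min = 7/√56, so θ_min ≈ 20.7°.

θ_min ≈ 20.7°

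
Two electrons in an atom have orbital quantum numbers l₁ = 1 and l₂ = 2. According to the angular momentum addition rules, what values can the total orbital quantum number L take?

The total orbital quantum number L ranges from |l₁ − l₂| to l₁ + l₂ in integer steps.
L ∈ {1, 2, 3}.

L = 1, 2, 3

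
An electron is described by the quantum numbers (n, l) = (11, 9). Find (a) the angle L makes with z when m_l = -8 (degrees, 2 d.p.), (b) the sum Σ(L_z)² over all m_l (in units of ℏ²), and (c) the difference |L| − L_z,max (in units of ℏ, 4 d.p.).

For m_l = -8: cos θ = -8/√90, θ ≈ 147.49°.
Σ m_l² = 570, so Σ(L_z)² = 570 ℏ².
|L| − L_z,max = (3√10 − 9)ℏ ≈ 0.4868ℏ.

θ(m_l=-8) ≈ 147.49°; Σ(L_z)² = 570 ℏ²; |L|−L_z,max ≈ 0.4868ℏ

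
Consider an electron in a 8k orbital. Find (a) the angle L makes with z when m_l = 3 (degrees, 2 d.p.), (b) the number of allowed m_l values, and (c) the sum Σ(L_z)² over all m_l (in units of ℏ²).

θ(m_l=3) ≈ 66.37°; 15 values; Σ(L_z)² = 280 ℏ²

8k means n = 8, l = 7.
For m_l = 3: cos θ = 3/√56, θ ≈ 66.37°.
There are 2l+1 = 15 values of m_l.
Σ m_l² = 280, so Σ(L_z)² = 280 ℏ².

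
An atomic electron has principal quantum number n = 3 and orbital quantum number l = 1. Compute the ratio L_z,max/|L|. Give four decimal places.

|L| = √2 ℏ ≈ 1.4142ℏ, while L_z,max = lℏ = 1ℏ.
L_z,max/|L| = 1/√2 = 0.7071.

L_z,max/|L| = 0.7071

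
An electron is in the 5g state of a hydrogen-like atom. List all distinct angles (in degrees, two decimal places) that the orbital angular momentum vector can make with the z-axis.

θ ∈ {26.57°, 47.87°, 63.43°, 77.08°, 90.00°, 102.92°, 116.57°, 132.13°, 153.43°}

5g means n = 5, l = 4.
|L| = ℏ√(l(l+1)) = 2√5 ℏ.
cos θ = m_l/√20 for each m_l ∈ {-4, -3, -2, -1, 0, 1, 2, 3, 4}.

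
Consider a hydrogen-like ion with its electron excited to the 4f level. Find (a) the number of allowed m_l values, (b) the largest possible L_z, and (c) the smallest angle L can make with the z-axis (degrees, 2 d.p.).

7 values; L_z,max = 3ℏ; θ_min ≈ 30.00°

The 4f level has l = 3.
There are 2l+1 = 7 values of m_l.
L_z,max = lℏ = 3ℏ.
cos θ_min = 3/√12, so θ_min ≈ 30.00°.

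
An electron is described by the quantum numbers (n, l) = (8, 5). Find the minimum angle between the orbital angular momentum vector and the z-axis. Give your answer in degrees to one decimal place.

|L| = √(l(l+1)) ℏ = √30 ℏ.
The smallest angle corresponds to the largest L_z, i.e. m_l = l = 5, giving L_z = 5ℏ.
cos θ_min = 5/√30, so θ_min ≈ 24.1°.

θ_min ≈ 24.1°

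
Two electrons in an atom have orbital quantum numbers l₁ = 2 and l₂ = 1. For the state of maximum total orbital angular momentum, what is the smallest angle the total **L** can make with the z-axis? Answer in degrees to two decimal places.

L runs from |2 − 1| = 1 to 2 + 1 = 3.
L ∈ {1, 2, 3}.
The maximum is L = 3, with |L_tot| = ℏ√(3·4) = 2√3 ℏ.
The minimum angle with z is arccos(3/√12) ≈ 30.00°.

θ_min ≈ 30.00°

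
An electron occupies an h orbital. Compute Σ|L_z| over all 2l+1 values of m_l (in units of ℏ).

Σ|L_z| = 30 ℏ

An h state has l = 5.
m_l ∈ {-5, -4, -3, -2, -1, 0, 1, 2, 3, 4, 5}.
Σ|m_l| = 2(1+2+…+5) = 30.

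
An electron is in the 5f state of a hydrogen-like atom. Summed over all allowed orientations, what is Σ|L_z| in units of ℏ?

The 5f subshell has l = 3.
m_l runs from −3 to 3, i.e. {-3, -2, -1, 0, 1, 2, 3}.
Σ|m_l| = l(l+1) = 12.

Σ|L_z| = 12 ℏ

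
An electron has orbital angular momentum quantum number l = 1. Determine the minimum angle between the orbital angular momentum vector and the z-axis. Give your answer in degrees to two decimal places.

θ_min ≈ 45.00°

|L| = ℏ√(l(l+1)) = √2 ℏ.
The smallest angle corresponds to the largest L_z, i.e. m_l = l = 1, giving L_z = 1ℏ.
cos θ_min = 1/√2, so θ_min ≈ 45.00°.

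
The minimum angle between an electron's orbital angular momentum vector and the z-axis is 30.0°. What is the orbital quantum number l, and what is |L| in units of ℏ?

l = 3, |L| = 2√3 ℏ ≈ 3.464ℏ

At minimum angle, m_l = l, so cos θ = l/√(l(l+1)); cos²θ = l/(l+1) = 0.7500.
Solving: l = 3.
Then |L| = ℏ√(3·4) = 2√3 ℏ.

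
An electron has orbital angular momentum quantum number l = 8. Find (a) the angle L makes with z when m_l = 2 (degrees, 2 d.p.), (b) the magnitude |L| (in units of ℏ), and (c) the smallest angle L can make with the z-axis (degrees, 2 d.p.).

For m_l = 2: cos θ = 2/√72, θ ≈ 76.37°.
|L| = ℏ√(8·9) = 6√2 ℏ ≈ 8.485ℏ.
cos θ_min = 8/√72, so θ_min ≈ 19.47°.

θ(m_l=2) ≈ 76.37°; |L| = 6√2 ℏ ≈ 8.485ℏ; θ_min ≈ 19.47°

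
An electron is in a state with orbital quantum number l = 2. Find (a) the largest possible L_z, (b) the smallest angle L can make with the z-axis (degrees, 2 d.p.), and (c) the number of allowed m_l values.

L_z,max = 2ℏ; θ_min ≈ 35.26°; 5 values

L_z,max = lℏ = 2ℏ.
cos θ_min = 2/√6, so θ_min ≈ 35.26°.
There are 2l+1 = 5 values of m_l.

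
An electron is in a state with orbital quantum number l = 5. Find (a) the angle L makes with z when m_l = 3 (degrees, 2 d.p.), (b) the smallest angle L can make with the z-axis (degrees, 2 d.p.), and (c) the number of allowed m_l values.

θ(m_l=3) ≈ 56.79°; θ_min ≈ 24.09°; 11 values

For m_l = 3: cos θ = 3/√30, θ ≈ 56.79°.
cos θ_min = 5/√30, so θ_min ≈ 24.09°.
There are 2l+1 = 11 values of m_l.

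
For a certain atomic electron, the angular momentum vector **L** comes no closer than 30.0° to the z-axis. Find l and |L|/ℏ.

l = 3, |L| = 2√3 ℏ ≈ 3.464ℏ

At minimum angle, m_l = l, so cos θ = l/√(l(l+1)); cos²θ = l/(l+1) = 0.7500.
Solving: l = 3.
Then |L| = ℏ√(3·4) = 2√3 ℏ.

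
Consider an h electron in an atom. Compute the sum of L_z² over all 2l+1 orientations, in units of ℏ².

For an h orbital, l = 5.
The allowed m_l values are -5, -4, -3, -2, -1, 0, 1, 2, 3, 4, 5.
Σ m_l² = 2·(1 + 4 + 9 + 16 + 25) = 110.

Σ(L_z)² = 110 ℏ²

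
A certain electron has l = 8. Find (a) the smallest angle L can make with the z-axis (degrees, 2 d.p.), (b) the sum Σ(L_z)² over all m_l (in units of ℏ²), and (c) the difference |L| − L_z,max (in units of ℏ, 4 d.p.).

θ_min ≈ 19.47°; Σ(L_z)² = 408 ℏ²; |L|−L_z,max ≈ 0.4853ℏ

cos θ_min = 8/√72, so θ_min ≈ 19.47°.
Σ m_l² = 408, so Σ(L_z)² = 408 ℏ².
|L| − L_z,max = (6√2 − 8)ℏ ≈ 0.4853ℏ.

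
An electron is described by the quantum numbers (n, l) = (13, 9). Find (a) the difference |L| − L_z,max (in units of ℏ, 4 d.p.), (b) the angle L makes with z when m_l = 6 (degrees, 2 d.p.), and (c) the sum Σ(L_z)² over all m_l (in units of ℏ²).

|L|−L_z,max ≈ 0.4868ℏ; θ(m_l=6) ≈ 50.77°; Σ(L_z)² = 570 ℏ²

|L| − L_z,max = (3√10 − 9)ℏ ≈ 0.4868ℏ.
For m_l = 6: cos θ = 6/√90, θ ≈ 50.77°.
Σ m_l² = 570, so Σ(L_z)² = 570 ℏ².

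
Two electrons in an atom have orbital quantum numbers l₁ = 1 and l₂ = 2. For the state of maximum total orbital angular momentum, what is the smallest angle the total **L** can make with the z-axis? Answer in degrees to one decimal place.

θ_min ≈ 30.0°

The total orbital quantum number L ranges from |l₁ − l₂| to l₁ + l₂ in integer steps.
L ∈ {1, 2, 3}.
The maximum is L = 3, with |L_tot| = ℏ√(3·4) = 2√3 ℏ.
The minimum angle with z is arccos(3/√12) ≈ 30.0°.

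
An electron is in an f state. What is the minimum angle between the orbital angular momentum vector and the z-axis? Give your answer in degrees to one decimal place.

For an f orbital, l = 3.
|L|² = l(l+1)ℏ² = 12ℏ², so |L| = 2√3 ℏ.
The smallest angle corresponds to the largest L_z, i.e. m_l = l = 3, giving L_z = 3ℏ.
cos θ_min = 3/√12, so θ_min ≈ 30.0°.

θ_min ≈ 30.0°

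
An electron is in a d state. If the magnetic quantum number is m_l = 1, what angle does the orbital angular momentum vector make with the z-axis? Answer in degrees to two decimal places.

For a d orbital, l = 2.
|L|² = l(l+1)ℏ² = 6ℏ², so |L| = √6 ℏ.
L_z = m_l ℏ = 1ℏ.
cos θ = L_z/|L| = 1/√6, so θ ≈ 65.91°.

θ ≈ 65.91°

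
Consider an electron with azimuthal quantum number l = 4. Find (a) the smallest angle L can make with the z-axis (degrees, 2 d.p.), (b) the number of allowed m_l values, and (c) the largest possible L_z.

cos θ_min = 4/√20, so θ_min ≈ 26.57°.
There are 2l+1 = 9 values of m_l.
L_z,max = lℏ = 4ℏ.

θ_min ≈ 26.57°; 9 values; L_z,max = 4ℏ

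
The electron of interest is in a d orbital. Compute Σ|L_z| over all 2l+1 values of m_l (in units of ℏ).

For a d orbital, l = 2.
m_l runs from −2 to 2, i.e. {-2, -1, 0, 1, 2}.
Σ|m_l| = 2·2(2+1)/2 = 6.

Σ|L_z| = 6 ℏ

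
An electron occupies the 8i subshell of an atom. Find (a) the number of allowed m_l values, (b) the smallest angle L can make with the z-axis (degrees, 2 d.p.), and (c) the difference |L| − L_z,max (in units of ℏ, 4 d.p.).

8i means n = 8, l = 6.
There are 2l+1 = 13 values of m_l.
cos θ_min = 6/√42, so θ_min ≈ 22.21°.
|L| − L_z,max = (√42 − 6)ℏ ≈ 0.4807ℏ.

13 values; θ_min ≈ 22.21°; |L|−L_z,max ≈ 0.4807ℏ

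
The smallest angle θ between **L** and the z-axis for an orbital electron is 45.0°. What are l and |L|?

cos θ_min = l/√(l(l+1)) = √(l/(l+1)), so l/(l+1) = cos²(45.0°) = 0.5000.
Thus l = 0.5000/(1 − 0.5000) ≈ 1.
Then |L| = ℏ√(1·2) = √2 ℏ.

l = 1, |L| = √2 ℏ ≈ 1.414ℏ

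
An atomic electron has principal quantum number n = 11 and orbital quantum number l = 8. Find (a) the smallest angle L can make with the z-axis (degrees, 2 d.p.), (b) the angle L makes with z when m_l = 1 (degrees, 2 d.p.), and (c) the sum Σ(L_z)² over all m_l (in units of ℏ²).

θ_min ≈ 19.47°; θ(m_l=1) ≈ 83.23°; Σ(L_z)² = 408 ℏ²

cos θ_min = 8/√72, so θ_min ≈ 19.47°.
For m_l = 1: cos θ = 1/√72, θ ≈ 83.23°.
Σ m_l² = 408, so Σ(L_z)² = 408 ℏ².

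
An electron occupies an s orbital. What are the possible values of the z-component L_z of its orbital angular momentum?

The letter s corresponds to l = 0.
L_z = m_l ℏ with m_l ranging from −l to +l in integer steps.
For l = 0: m_l ∈ {0}.

L_z ∈ {0}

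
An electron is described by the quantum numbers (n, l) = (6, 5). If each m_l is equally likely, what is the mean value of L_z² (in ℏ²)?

m_l runs from −5 to 5, i.e. {-5, -4, -3, -2, -1, 0, 1, 2, 3, 4, 5}.
⟨L_z²⟩ = ℏ²·l(l+1)/3 = 10ℏ².

⟨L_z²⟩ = 10 ℏ²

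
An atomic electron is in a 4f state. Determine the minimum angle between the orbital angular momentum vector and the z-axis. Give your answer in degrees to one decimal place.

θ_min ≈ 30.0°

4f means n = 4, l = 3.
|L|² = l(l+1)ℏ² = 12ℏ², so |L| = 2√3 ℏ.
The smallest angle corresponds to the largest L_z, i.e. m_l = l = 3, giving L_z = 3ℏ.
cos θ_min = 3/√12, so θ_min ≈ 30.0°.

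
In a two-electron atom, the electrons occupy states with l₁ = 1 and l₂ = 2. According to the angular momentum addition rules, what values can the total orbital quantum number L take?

L = 1, 2, 3

L runs from |1 − 2| = 1 to 1 + 2 = 3.
Allowed values: L = 1, 2, 3.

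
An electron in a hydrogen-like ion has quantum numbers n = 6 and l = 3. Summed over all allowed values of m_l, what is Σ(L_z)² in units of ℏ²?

Σ(L_z)² = 28 ℏ²

m_l runs from −3 to 3, i.e. {-3, -2, -1, 0, 1, 2, 3}.
Σ m_l² = 2·(1 + 4 + 9) = 28.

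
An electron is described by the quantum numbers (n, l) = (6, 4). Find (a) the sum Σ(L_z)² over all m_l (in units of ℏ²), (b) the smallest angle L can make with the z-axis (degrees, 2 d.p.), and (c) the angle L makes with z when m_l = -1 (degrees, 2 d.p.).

Σ m_l² = 60, so Σ(L_z)² = 60 ℏ².
cos θ_min = 4/√20, so θ_min ≈ 26.57°.
For m_l = -1: cos θ = -1/√20, θ ≈ 102.92°.

Σ(L_z)² = 60 ℏ²; θ_min ≈ 26.57°; θ(m_l=-1) ≈ 102.92°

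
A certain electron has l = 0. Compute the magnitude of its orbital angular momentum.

|L| = ℏ√(l(l+1)) = ℏ√0 = 0

|L| = 0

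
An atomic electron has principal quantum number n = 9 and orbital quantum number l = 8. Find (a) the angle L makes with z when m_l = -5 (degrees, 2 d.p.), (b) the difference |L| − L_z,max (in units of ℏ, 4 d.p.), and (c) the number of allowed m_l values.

For m_l = -5: cos θ = -5/√72, θ ≈ 126.10°.
|L| − L_z,max = (6√2 − 8)ℏ ≈ 0.4853ℏ.
There are 2l+1 = 17 values of m_l.

θ(m_l=-5) ≈ 126.10°; |L|−L_z,max ≈ 0.4853ℏ; 17 values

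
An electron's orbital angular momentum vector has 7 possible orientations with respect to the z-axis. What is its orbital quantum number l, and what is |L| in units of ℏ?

l = 3, |L| = 2√3 ℏ ≈ 3.464ℏ

2l + 1 = 7 ⇒ l = 3.
Then |L| = √(l(l+1)) ℏ = 2√3 ℏ.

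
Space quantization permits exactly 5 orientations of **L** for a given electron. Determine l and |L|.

2l + 1 = 5 ⇒ l = 2.
|L| = ℏ√(l(l+1)) = ℏ√(2·3) = √6 ℏ.

l = 2, |L| = √6 ℏ ≈ 2.449ℏ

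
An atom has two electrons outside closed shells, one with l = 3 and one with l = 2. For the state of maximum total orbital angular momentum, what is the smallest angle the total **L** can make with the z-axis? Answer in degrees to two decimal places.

θ_min ≈ 24.09°

Angular momentum addition gives L = |l₁ − l₂|, …, l₁ + l₂.
Allowed values: L = 1, 2, 3, 4, 5.
The maximum is L = 5, with |L_tot| = ℏ√(5·6) = √30 ℏ.
The minimum angle with z is arccos(5/√30) ≈ 24.09°.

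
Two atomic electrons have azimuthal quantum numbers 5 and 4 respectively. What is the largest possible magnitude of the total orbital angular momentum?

L runs from |5 − 4| = 1 to 5 + 4 = 9.
L ∈ {1, 2, 3, 4, 5, 6, 7, 8, 9}.
The largest magnitude corresponds to L = 9: |L_tot| = ℏ√(9·10) = 3√10 ℏ.

|L_tot|_max = 3√10 ℏ ≈ 9.487ℏ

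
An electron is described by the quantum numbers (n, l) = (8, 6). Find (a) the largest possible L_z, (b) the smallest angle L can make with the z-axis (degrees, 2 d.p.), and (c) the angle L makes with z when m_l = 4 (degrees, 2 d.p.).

L_z,max = 6ℏ; θ_min ≈ 22.21°; θ(m_l=4) ≈ 51.89°

L_z,max = lℏ = 6ℏ.
cos θ_min = 6/√42, so θ_min ≈ 22.21°.
For m_l = 4: cos θ = 4/√42, θ ≈ 51.89°.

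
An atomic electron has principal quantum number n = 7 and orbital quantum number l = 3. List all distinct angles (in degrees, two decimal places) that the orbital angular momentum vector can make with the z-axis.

|L| = √(l(l+1)) ℏ = 2√3 ℏ.
cos θ = m_l/√12 for each m_l ∈ {-3, -2, -1, 0, 1, 2, 3}.

θ ∈ {30.00°, 54.74°, 73.22°, 90.00°, 106.78°, 125.26°, 150.00°}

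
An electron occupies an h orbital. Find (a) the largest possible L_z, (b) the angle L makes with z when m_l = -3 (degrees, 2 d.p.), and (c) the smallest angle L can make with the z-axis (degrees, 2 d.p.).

L_z,max = 5ℏ; θ(m_l=-3) ≈ 123.21°; θ_min ≈ 24.09°

For an h orbital, l = 5.
L_z,max = lℏ = 5ℏ.
For m_l = -3: cos θ = -3/√30, θ ≈ 123.21°.
cos θ_min = 5/√30, so θ_min ≈ 24.09°.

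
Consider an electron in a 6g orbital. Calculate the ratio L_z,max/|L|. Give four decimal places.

L_z,max/|L| = 0.8944

The 6g subshell has l = 4.
|L| = 2√5 ℏ ≈ 4.4721ℏ, while L_z,max = lℏ = 4ℏ.
L_z,max/|L| = 4/√20 = 0.8944.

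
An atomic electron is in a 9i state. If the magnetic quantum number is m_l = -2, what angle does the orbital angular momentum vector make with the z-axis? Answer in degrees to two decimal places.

The 9i subshell has l = 6.
|L| = ℏ√(l(l+1)) = √42 ℏ.
L_z = m_l ℏ = −2ℏ.
cos θ = L_z/|L| = -2/√42, so θ ≈ 107.98°.

θ ≈ 107.98°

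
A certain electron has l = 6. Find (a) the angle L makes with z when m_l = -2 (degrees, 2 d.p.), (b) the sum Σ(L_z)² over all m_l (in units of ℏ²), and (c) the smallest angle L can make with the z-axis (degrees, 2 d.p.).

θ(m_l=-2) ≈ 107.98°; Σ(L_z)² = 182 ℏ²; θ_min ≈ 22.21°

For m_l = -2: cos θ = -2/√42, θ ≈ 107.98°.
Σ m_l² = 182, so Σ(L_z)² = 182 ℏ².
cos θ_min = 6/√42, so θ_min ≈ 22.21°.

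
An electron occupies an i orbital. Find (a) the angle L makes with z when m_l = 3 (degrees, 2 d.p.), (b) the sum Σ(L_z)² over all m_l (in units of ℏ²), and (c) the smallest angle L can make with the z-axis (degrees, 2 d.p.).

θ(m_l=3) ≈ 62.42°; Σ(L_z)² = 182 ℏ²; θ_min ≈ 22.21°

For an i orbital, l = 6.
For m_l = 3: cos θ = 3/√42, θ ≈ 62.42°.
Σ m_l² = 182, so Σ(L_z)² = 182 ℏ².
cos θ_min = 6/√42, so θ_min ≈ 22.21°.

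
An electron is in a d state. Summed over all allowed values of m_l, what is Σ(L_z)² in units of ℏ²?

For a d orbital, l = 2.
m_l ∈ {-2, -1, 0, 1, 2}.
Σ m_l² = l(l+1)(2l+1)/3 = 2·3·5/3 = 10.

Σ(L_z)² = 10 ℏ²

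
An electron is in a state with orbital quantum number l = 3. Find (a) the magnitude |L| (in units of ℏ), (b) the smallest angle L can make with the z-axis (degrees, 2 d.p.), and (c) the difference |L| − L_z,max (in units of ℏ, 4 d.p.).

|L| = ℏ√(3·4) = 2√3 ℏ ≈ 3.464ℏ.
cos θ_min = 3/√12, so θ_min ≈ 30.00°.
|L| − L_z,max = (2√3 − 3)ℏ ≈ 0.4641ℏ.

|L| = 2√3 ℏ ≈ 3.464ℏ; θ_min ≈ 30.00°; |L|−L_z,max ≈ 0.4641ℏ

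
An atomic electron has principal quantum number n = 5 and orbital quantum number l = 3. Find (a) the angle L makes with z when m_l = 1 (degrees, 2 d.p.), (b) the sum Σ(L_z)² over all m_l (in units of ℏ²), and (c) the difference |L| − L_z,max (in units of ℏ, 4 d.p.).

θ(m_l=1) ≈ 73.22°; Σ(L_z)² = 28 ℏ²; |L|−L_z,max ≈ 0.4641ℏ

For m_l = 1: cos θ = 1/√12, θ ≈ 73.22°.
Σ m_l² = 28, so Σ(L_z)² = 28 ℏ².
|L| − L_z,max = (2√3 − 3)ℏ ≈ 0.4641ℏ.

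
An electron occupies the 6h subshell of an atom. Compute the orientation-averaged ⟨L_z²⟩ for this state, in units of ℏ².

For 6h, l = 5.
The allowed m_l values are -5, -4, -3, -2, -1, 0, 1, 2, 3, 4, 5.
⟨L_z²⟩ = ℏ²·(Σ m_l²)/(2l+1) = ℏ²·110/11 = 10ℏ².

⟨L_z²⟩ = 10 ℏ²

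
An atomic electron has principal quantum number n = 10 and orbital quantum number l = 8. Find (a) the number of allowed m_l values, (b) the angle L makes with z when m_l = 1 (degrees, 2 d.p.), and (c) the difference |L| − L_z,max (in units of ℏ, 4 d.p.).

17 values; θ(m_l=1) ≈ 83.23°; |L|−L_z,max ≈ 0.4853ℏ

There are 2l+1 = 17 values of m_l.
For m_l = 1: cos θ = 1/√72, θ ≈ 83.23°.
|L| − L_z,max = (6√2 − 8)ℏ ≈ 0.4853ℏ.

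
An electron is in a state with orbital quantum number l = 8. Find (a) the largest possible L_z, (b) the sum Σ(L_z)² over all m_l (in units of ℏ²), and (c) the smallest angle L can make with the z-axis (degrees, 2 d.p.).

L_z,max = lℏ = 8ℏ.
Σ m_l² = 408, so Σ(L_z)² = 408 ℏ².
cos θ_min = 8/√72, so θ_min ≈ 19.47°.

L_z,max = 8ℏ; Σ(L_z)² = 408 ℏ²; θ_min ≈ 19.47°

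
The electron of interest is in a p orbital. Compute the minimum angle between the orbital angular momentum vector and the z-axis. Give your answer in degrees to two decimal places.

θ_min ≈ 45.00°

A p state has l = 1.
|L| = √(l(l+1)) ℏ = √2 ℏ.
The smallest angle corresponds to the largest L_z, i.e. m_l = l = 1, giving L_z = 1ℏ.
cos θ_min = 1/√2, so θ_min ≈ 45.00°.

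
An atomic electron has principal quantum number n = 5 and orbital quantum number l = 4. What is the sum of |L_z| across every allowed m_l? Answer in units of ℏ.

Σ|L_z| = 20 ℏ

m_l runs from −4 to 4, i.e. {-4, -3, -2, -1, 0, 1, 2, 3, 4}.
Σ|m_l| = l(l+1) = 20.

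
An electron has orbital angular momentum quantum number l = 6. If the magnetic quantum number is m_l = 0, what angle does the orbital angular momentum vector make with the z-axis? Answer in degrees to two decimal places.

|L|² = l(l+1)ℏ² = 42ℏ², so |L| = √42 ℏ.
L_z = m_l ℏ = 0ℏ.
cos θ = L_z/|L| = 0/√42, so θ ≈ 90.00°.

θ ≈ 90.00°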